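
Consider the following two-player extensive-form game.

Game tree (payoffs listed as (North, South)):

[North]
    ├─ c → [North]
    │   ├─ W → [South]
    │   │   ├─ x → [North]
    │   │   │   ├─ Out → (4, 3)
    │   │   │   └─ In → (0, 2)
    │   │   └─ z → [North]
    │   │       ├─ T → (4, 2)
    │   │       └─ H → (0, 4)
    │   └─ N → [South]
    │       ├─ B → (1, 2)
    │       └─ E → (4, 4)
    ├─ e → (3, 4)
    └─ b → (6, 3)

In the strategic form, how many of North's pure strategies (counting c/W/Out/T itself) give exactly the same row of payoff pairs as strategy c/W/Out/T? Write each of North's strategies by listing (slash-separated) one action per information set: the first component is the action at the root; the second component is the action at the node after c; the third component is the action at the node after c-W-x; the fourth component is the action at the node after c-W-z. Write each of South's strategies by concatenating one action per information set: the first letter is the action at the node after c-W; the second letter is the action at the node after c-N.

Row for c/W/Out/T (columns xB, xE, zB, zE): (4,3) (4,3) (4,2) (4,2).
Every one of North's information sets is on the play path for some reply by South when North follows c/W/Out/T.
Changing the action at any of them therefore changes at least one column, so only c/W/Out/T itself gives this row.

1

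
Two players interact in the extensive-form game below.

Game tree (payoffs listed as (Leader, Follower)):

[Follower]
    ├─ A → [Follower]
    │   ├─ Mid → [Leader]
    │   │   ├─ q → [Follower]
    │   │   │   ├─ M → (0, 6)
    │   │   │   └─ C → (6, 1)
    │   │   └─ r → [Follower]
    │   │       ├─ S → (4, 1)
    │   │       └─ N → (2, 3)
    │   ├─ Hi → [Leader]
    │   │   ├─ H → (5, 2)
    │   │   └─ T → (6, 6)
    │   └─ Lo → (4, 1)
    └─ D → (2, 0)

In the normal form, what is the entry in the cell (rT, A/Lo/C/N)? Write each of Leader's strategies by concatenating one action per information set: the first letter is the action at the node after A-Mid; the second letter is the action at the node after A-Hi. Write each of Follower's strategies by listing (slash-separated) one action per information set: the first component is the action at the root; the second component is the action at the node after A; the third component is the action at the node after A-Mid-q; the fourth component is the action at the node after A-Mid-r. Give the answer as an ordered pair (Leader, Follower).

(4, 1)

Trace the play path from the root:
  Follower plays A
  Follower plays Lo at [A]
→ terminal payoff (4, 1).
(Leader's choice at the node after A-Mid is never reached on this path, so it doesn't affect the outcome.)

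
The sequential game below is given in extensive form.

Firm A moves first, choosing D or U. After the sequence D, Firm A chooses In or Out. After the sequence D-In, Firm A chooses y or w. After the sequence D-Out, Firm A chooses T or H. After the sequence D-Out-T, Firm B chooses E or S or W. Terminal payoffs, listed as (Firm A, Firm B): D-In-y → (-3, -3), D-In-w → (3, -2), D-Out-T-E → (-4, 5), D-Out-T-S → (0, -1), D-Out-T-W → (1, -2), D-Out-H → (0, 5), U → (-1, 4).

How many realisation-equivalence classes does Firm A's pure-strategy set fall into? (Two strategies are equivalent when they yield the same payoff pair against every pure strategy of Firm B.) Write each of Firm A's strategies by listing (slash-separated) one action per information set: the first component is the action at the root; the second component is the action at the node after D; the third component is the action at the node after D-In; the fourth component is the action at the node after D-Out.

5

Firm A has 16 pure strategies: D/In/y/T, D/In/y/H, D/In/w/T, D/In/w/H, D/Out/y/T, D/Out/y/H, D/Out/w/T, D/Out/w/H, U/In/y/T, U/In/y/H, U/In/w/T, U/In/w/H, U/Out/y/T, U/Out/y/H, U/Out/w/T, U/Out/w/H. Columns: E, S, W.
{D/In/y/T, D/In/y/H} → row (-3,-3) (-3,-3) (-3,-3)
{D/In/w/T, D/In/w/H} → row (3,-2) (3,-2) (3,-2)
{D/Out/y/T, D/Out/w/T} → row (-4,5) (0,-1) (1,-2)
{D/Out/y/H, D/Out/w/H} → row (0,5) (0,5) (0,5)
{U/In/y/T, U/In/y/H, U/In/w/T, U/In/w/H, U/Out/y/T, U/Out/y/H, U/Out/w/T, U/Out/w/H} → row (-1,4) (-1,4) (-1,4)
That's 5 distinct rows out of 16 strategies.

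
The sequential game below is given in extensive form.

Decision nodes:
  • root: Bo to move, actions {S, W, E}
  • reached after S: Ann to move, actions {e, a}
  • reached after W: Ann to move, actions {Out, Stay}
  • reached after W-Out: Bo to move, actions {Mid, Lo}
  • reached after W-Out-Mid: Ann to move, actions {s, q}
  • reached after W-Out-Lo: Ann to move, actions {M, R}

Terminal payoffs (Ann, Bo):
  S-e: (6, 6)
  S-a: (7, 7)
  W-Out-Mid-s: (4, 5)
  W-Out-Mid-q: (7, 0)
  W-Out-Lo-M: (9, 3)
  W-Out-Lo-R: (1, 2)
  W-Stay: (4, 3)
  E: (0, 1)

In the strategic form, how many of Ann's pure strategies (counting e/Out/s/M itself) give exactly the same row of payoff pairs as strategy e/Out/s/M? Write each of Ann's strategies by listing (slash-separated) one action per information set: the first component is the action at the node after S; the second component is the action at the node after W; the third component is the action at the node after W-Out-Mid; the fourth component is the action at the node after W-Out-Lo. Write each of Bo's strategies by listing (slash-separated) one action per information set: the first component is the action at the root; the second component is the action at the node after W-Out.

Row for e/Out/s/M (columns S/Mid, S/Lo, W/Mid, W/Lo, E/Mid, E/Lo): (6,6) (6,6) (4,5) (9,3) (0,1) (0,1).
Every one of Ann's information sets is on the play path for some reply by Bo when Ann follows e/Out/s/M.
Changing the action at any of them therefore changes at least one column, so only e/Out/s/M itself gives this row.

1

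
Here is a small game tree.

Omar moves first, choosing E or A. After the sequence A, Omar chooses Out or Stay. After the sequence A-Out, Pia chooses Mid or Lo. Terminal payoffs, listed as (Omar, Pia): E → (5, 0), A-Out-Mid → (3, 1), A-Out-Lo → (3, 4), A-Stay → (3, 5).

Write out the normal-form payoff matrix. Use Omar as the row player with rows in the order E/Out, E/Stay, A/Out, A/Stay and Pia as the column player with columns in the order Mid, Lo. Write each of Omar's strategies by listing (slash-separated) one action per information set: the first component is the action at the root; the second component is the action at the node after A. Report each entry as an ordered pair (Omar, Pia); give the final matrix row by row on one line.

Row E/Out: Mid→(5,0), Lo→(5,0)
Row E/Stay: Mid→(5,0), Lo→(5,0)
Row A/Out: Mid→(3,1), Lo→(3,4)
Row A/Stay: Mid→(3,5), Lo→(3,5)

E/Out: (5,0) (5,0) | E/Stay: (5,0) (5,0) | A/Out: (3,1) (3,4) | A/Stay: (3,5) (3,5)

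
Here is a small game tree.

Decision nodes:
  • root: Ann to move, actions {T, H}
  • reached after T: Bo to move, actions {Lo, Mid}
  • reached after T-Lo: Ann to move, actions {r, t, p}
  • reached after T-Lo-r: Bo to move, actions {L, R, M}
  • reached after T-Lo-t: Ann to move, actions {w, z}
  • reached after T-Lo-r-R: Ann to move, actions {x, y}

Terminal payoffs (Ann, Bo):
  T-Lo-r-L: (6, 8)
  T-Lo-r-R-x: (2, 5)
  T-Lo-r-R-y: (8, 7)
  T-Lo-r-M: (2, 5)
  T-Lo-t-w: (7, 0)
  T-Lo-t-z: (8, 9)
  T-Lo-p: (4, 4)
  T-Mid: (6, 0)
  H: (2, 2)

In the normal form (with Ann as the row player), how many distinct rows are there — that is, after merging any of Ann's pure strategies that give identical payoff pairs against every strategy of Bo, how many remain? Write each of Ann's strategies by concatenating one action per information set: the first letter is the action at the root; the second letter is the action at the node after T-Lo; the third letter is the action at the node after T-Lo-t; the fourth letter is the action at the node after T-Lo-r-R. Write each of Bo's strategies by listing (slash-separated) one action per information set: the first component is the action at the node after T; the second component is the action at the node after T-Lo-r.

Ann has 24 pure strategies: Trwx, Trwy, Trzx, Trzy, Ttwx, Ttwy, Ttzx, Ttzy, Tpwx, Tpwy, Tpzx, Tpzy, Hrwx, Hrwy, Hrzx, Hrzy, Htwx, Htwy, Htzx, Htzy, Hpwx, Hpwy, Hpzx, Hpzy. Columns: Lo/L, Lo/R, Lo/M, Mid/L, Mid/R, Mid/M.
{Trwx, Trzx} → row (6,8) (2,5) (2,5) (6,0) (6,0) (6,0)
{Trwy, Trzy} → row (6,8) (8,7) (2,5) (6,0) (6,0) (6,0)
{Ttwx, Ttwy} → row (7,0) (7,0) (7,0) (6,0) (6,0) (6,0)
{Ttzx, Ttzy} → row (8,9) (8,9) (8,9) (6,0) (6,0) (6,0)
{Tpwx, Tpwy, Tpzx, Tpzy} → row (4,4) (4,4) (4,4) (6,0) (6,0) (6,0)
{Hrwx, Hrwy, Hrzx, Hrzy, Htwx, Htwy, Htzx, Htzy, Hpwx, Hpwy, Hpzx, Hpzy} → row (2,2) (2,2) (2,2) (2,2) (2,2) (2,2)
That's 6 distinct rows out of 24 strategies.

6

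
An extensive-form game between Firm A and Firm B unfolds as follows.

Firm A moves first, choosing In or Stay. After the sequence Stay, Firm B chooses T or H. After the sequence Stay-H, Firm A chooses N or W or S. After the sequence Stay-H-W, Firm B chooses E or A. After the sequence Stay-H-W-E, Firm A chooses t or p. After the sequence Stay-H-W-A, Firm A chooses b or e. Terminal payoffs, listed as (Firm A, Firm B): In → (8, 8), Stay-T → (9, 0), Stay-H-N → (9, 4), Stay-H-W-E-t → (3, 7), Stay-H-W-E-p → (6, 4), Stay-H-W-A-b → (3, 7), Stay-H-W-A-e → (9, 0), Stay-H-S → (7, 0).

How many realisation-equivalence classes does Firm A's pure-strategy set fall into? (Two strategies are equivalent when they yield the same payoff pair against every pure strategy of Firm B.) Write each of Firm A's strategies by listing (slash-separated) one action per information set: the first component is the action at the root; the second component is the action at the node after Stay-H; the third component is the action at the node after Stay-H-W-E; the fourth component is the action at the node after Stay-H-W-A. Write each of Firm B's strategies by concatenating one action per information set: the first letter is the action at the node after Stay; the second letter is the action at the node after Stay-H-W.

7

Firm A has 24 pure strategies: In/N/t/b, In/N/t/e, In/N/p/b, In/N/p/e, In/W/t/b, In/W/t/e, In/W/p/b, In/W/p/e, In/S/t/b, In/S/t/e, In/S/p/b, In/S/p/e, Stay/N/t/b, Stay/N/t/e, Stay/N/p/b, Stay/N/p/e, Stay/W/t/b, Stay/W/t/e, Stay/W/p/b, Stay/W/p/e, Stay/S/t/b, Stay/S/t/e, Stay/S/p/b, Stay/S/p/e. Columns: TE, TA, HE, HA.
{In/N/t/b, In/N/t/e, In/N/p/b, In/N/p/e, In/W/t/b, In/W/t/e, In/W/p/b, In/W/p/e, In/S/t/b, In/S/t/e, In/S/p/b, In/S/p/e} → row (8,8) (8,8) (8,8) (8,8)
{Stay/N/t/b, Stay/N/t/e, Stay/N/p/b, Stay/N/p/e} → row (9,0) (9,0) (9,4) (9,4)
{Stay/W/t/b} → row (9,0) (9,0) (3,7) (3,7)
{Stay/W/t/e} → row (9,0) (9,0) (3,7) (9,0)
{Stay/W/p/b} → row (9,0) (9,0) (6,4) (3,7)
{Stay/W/p/e} → row (9,0) (9,0) (6,4) (9,0)
{Stay/S/t/b, Stay/S/t/e, Stay/S/p/b, Stay/S/p/e} → row (9,0) (9,0) (7,0) (7,0)
That's 7 distinct rows out of 24 strategies.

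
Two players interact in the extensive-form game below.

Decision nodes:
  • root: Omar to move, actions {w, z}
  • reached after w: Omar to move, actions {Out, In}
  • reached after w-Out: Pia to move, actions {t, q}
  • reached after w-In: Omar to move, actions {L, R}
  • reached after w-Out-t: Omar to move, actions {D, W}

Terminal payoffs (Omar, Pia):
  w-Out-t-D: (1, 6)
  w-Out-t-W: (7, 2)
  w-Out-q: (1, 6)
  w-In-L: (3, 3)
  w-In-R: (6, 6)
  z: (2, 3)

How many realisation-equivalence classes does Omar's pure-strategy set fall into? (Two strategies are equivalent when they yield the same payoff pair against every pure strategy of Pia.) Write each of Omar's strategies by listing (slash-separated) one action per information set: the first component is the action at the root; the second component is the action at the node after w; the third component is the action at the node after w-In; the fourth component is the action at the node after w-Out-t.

5

Omar has 16 pure strategies: w/Out/L/D, w/Out/L/W, w/Out/R/D, w/Out/R/W, w/In/L/D, w/In/L/W, w/In/R/D, w/In/R/W, z/Out/L/D, z/Out/L/W, z/Out/R/D, z/Out/R/W, z/In/L/D, z/In/L/W, z/In/R/D, z/In/R/W. Columns: t, q.
{w/Out/L/D, w/Out/R/D} → row (1,6) (1,6)
{w/Out/L/W, w/Out/R/W} → row (7,2) (1,6)
{w/In/L/D, w/In/L/W} → row (3,3) (3,3)
{w/In/R/D, w/In/R/W} → row (6,6) (6,6)
{z/Out/L/D, z/Out/L/W, z/Out/R/D, z/Out/R/W, z/In/L/D, z/In/L/W, z/In/R/D, z/In/R/W} → row (2,3) (2,3)
That's 5 distinct rows out of 16 strategies.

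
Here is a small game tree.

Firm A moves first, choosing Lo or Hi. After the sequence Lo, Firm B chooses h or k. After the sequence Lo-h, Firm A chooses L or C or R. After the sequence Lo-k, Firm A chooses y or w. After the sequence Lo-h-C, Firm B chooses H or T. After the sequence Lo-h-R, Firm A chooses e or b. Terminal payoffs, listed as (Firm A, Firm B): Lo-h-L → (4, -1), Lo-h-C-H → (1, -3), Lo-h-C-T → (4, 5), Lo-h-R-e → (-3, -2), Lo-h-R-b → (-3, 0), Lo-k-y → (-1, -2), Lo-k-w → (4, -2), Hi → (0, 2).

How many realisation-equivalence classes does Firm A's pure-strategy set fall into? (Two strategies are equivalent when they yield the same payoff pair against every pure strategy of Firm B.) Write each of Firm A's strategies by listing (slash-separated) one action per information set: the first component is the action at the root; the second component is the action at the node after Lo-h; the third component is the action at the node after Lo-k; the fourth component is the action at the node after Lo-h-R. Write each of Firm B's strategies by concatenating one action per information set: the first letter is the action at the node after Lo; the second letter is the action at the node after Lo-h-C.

9

Firm A has 24 pure strategies: Lo/L/y/e, Lo/L/y/b, Lo/L/w/e, Lo/L/w/b, Lo/C/y/e, Lo/C/y/b, Lo/C/w/e, Lo/C/w/b, Lo/R/y/e, Lo/R/y/b, Lo/R/w/e, Lo/R/w/b, Hi/L/y/e, Hi/L/y/b, Hi/L/w/e, Hi/L/w/b, Hi/C/y/e, Hi/C/y/b, Hi/C/w/e, Hi/C/w/b, Hi/R/y/e, Hi/R/y/b, Hi/R/w/e, Hi/R/w/b. Columns: hH, hT, kH, kT.
{Lo/L/y/e, Lo/L/y/b} → row (4,-1) (4,-1) (-1,-2) (-1,-2)
{Lo/L/w/e, Lo/L/w/b} → row (4,-1) (4,-1) (4,-2) (4,-2)
{Lo/C/y/e, Lo/C/y/b} → row (1,-3) (4,5) (-1,-2) (-1,-2)
{Lo/C/w/e, Lo/C/w/b} → row (1,-3) (4,5) (4,-2) (4,-2)
{Lo/R/y/e} → row (-3,-2) (-3,-2) (-1,-2) (-1,-2)
{Lo/R/y/b} → row (-3,0) (-3,0) (-1,-2) (-1,-2)
{Lo/R/w/e} → row (-3,-2) (-3,-2) (4,-2) (4,-2)
{Lo/R/w/b} → row (-3,0) (-3,0) (4,-2) (4,-2)
{Hi/L/y/e, Hi/L/y/b, Hi/L/w/e, Hi/L/w/b, Hi/C/y/e, Hi/C/y/b, Hi/C/w/e, Hi/C/w/b, Hi/R/y/e, Hi/R/y/b, Hi/R/w/e, Hi/R/w/b} → row (0,2) (0,2) (0,2) (0,2)
That's 9 distinct rows out of 24 strategies.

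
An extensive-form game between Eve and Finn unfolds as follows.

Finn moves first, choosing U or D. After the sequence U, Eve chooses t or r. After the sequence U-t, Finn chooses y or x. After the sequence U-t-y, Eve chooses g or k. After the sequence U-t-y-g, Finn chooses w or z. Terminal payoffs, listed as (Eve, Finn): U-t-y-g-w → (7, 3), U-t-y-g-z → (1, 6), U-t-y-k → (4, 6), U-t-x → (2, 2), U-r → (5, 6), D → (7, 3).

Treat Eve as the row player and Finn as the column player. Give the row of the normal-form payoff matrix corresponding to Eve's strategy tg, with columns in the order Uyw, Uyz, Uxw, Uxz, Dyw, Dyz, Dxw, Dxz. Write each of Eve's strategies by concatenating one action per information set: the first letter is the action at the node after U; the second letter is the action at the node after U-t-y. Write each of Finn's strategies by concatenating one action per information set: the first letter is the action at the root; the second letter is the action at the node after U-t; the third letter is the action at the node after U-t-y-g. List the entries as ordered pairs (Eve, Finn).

(7,3) (1,6) (2,2) (2,2) (7,3) (7,3) (7,3) (7,3)

vs Uyw: Finn plays U → Eve plays t at [U] → Finn plays y at [U-t] → Eve plays g at [U-t-y] → Finn plays w at [U-t-y-g] → (7, 3)
vs Uyz: Finn plays U → Eve plays t at [U] → Finn plays y at [U-t] → Eve plays g at [U-t-y] → Finn plays z at [U-t-y-g] → (1, 6)
vs Uxw: Finn plays U → Eve plays t at [U] → Finn plays x at [U-t] → (2, 2)
vs Uxz: Finn plays U → Eve plays t at [U] → Finn plays x at [U-t] → (2, 2)
vs Dyw: Finn plays D → (7, 3)
vs Dyz: Finn plays D → (7, 3)
vs Dxw: Finn plays D → (7, 3)
vs Dxz: Finn plays D → (7, 3)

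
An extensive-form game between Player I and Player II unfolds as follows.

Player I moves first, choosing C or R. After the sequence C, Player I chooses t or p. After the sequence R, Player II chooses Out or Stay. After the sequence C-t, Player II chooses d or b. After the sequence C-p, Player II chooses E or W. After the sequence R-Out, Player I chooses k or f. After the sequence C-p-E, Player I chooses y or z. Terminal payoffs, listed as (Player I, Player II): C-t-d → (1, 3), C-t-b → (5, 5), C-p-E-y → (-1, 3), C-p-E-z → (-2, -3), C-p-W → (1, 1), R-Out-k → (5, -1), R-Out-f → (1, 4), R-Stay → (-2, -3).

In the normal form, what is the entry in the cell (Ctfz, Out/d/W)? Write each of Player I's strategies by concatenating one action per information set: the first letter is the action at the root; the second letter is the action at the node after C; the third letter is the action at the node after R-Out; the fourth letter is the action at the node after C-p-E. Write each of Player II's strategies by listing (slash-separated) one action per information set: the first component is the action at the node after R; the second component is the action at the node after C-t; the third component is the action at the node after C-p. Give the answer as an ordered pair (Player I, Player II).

Trace the play path from the root:
  Player I plays C
  Player I plays t at [C]
  Player II plays d at [C-t]
→ terminal payoff (1, 3).
(Player I's choice at the node after R-Out is never reached on this path, so it doesn't affect the outcome.)

(1, 3)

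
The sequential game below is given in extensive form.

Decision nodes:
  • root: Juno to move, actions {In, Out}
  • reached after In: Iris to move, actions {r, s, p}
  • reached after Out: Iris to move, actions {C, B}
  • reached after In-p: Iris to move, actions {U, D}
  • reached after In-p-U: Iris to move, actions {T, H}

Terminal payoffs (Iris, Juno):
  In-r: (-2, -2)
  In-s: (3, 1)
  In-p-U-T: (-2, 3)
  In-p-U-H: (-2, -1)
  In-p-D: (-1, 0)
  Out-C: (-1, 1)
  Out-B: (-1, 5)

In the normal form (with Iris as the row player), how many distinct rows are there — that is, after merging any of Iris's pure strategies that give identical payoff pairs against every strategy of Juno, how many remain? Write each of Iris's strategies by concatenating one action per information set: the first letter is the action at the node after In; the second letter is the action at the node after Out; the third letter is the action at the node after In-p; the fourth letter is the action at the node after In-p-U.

Iris has 24 pure strategies: rCUT, rCUH, rCDT, rCDH, rBUT, rBUH, rBDT, rBDH, sCUT, sCUH, sCDT, sCDH, sBUT, sBUH, sBDT, sBDH, pCUT, pCUH, pCDT, pCDH, pBUT, pBUH, pBDT, pBDH. Columns: In, Out.
{rCUT, rCUH, rCDT, rCDH} → row (-2,-2) (-1,1)
{rBUT, rBUH, rBDT, rBDH} → row (-2,-2) (-1,5)
{sCUT, sCUH, sCDT, sCDH} → row (3,1) (-1,1)
{sBUT, sBUH, sBDT, sBDH} → row (3,1) (-1,5)
{pCUT} → row (-2,3) (-1,1)
{pCUH} → row (-2,-1) (-1,1)
{pCDT, pCDH} → row (-1,0) (-1,1)
{pBUT} → row (-2,3) (-1,5)
{pBUH} → row (-2,-1) (-1,5)
{pBDT, pBDH} → row (-1,0) (-1,5)
That's 10 distinct rows out of 24 strategies.

10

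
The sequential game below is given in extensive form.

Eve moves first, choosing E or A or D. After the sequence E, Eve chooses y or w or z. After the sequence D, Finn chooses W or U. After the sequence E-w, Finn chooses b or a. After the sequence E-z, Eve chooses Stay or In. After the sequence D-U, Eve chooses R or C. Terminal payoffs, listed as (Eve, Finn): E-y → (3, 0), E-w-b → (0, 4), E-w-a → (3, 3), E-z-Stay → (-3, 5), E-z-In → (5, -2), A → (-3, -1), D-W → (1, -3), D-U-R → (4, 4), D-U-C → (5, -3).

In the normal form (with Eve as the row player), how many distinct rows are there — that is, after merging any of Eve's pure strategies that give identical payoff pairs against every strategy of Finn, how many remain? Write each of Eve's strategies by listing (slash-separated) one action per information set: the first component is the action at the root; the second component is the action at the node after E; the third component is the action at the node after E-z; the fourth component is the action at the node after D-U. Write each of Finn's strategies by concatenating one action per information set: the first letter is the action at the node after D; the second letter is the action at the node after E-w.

Eve has 36 pure strategies: E/y/Stay/R, E/y/Stay/C, E/y/In/R, E/y/In/C, E/w/Stay/R, E/w/Stay/C, E/w/In/R, E/w/In/C, E/z/Stay/R, E/z/Stay/C, E/z/In/R, E/z/In/C, A/y/Stay/R, A/y/Stay/C, A/y/In/R, A/y/In/C, A/w/Stay/R, A/w/Stay/C, A/w/In/R, A/w/In/C, A/z/Stay/R, A/z/Stay/C, A/z/In/R, A/z/In/C, D/y/Stay/R, D/y/Stay/C, D/y/In/R, D/y/In/C, D/w/Stay/R, D/w/Stay/C, D/w/In/R, D/w/In/C, D/z/Stay/R, D/z/Stay/C, D/z/In/R, D/z/In/C. Columns: Wb, Wa, Ub, Ua.
{E/y/Stay/R, E/y/Stay/C, E/y/In/R, E/y/In/C} → row (3,0) (3,0) (3,0) (3,0)
{E/w/Stay/R, E/w/Stay/C, E/w/In/R, E/w/In/C} → row (0,4) (3,3) (0,4) (3,3)
{E/z/Stay/R, E/z/Stay/C} → row (-3,5) (-3,5) (-3,5) (-3,5)
{E/z/In/R, E/z/In/C} → row (5,-2) (5,-2) (5,-2) (5,-2)
{A/y/Stay/R, A/y/Stay/C, A/y/In/R, A/y/In/C, A/w/Stay/R, A/w/Stay/C, A/w/In/R, A/w/In/C, A/z/Stay/R, A/z/Stay/C, A/z/In/R, A/z/In/C} → row (-3,-1) (-3,-1) (-3,-1) (-3,-1)
{D/y/Stay/R, D/y/In/R, D/w/Stay/R, D/w/In/R, D/z/Stay/R, D/z/In/R} → row (1,-3) (1,-3) (4,4) (4,4)
{D/y/Stay/C, D/y/In/C, D/w/Stay/C, D/w/In/C, D/z/Stay/C, D/z/In/C} → row (1,-3) (1,-3) (5,-3) (5,-3)
That's 7 distinct rows out of 36 strategies.

7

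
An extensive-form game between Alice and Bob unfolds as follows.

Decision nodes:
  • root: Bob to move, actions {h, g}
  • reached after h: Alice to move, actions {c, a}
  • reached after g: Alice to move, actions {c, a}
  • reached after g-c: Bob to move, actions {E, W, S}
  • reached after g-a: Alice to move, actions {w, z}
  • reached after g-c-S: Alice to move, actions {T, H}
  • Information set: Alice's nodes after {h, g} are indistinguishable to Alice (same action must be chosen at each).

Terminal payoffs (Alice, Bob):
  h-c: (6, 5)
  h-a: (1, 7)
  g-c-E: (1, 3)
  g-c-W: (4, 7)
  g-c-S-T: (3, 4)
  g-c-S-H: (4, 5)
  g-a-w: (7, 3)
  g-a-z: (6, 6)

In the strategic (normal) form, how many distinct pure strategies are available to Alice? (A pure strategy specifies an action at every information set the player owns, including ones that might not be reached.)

Alice owns the information set {h, g} with actions {c, a} — two choices.
Alice owns the node after g-a with actions {w, z} — two choices.
Alice owns the node after g-c-S with actions {T, H} — two choices.
A pure strategy fixes one action at each information set independently, so the count is the product 2 × 2 × 2 = 8.
(For reference, Bob has 6 pure strategies, giving a 8×6 normal-form matrix.)

8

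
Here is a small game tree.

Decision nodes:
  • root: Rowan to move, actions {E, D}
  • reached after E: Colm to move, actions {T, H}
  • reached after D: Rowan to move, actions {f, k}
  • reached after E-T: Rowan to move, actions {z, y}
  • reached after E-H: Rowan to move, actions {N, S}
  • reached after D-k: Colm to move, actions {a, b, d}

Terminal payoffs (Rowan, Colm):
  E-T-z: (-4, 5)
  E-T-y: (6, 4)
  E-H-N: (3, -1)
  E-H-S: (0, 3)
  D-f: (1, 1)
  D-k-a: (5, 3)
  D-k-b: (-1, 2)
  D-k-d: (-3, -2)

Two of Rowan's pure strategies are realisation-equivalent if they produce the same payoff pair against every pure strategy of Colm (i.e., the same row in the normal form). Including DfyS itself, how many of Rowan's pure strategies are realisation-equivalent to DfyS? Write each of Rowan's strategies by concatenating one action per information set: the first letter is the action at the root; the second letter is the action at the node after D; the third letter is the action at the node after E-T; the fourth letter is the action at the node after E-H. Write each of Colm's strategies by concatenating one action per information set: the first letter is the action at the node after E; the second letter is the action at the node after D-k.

4

Row for DfyS (columns Ta, Tb, Td, Ha, Hb, Hd): (1,1) (1,1) (1,1) (1,1) (1,1) (1,1).
Under DfyS, Rowan's choice at the node after E-T and at the node after E-H can never be reached regardless of what Colm does, so varying those choices leaves every outcome unchanged.
Holding the reachable choices fixed and varying the unreachable ones freely already gives 2 × 2 = 4 equivalent strategies.
No other strategy reproduces this row, so those 4 are the full class: DfzN, DfzS, DfyN, DfyS.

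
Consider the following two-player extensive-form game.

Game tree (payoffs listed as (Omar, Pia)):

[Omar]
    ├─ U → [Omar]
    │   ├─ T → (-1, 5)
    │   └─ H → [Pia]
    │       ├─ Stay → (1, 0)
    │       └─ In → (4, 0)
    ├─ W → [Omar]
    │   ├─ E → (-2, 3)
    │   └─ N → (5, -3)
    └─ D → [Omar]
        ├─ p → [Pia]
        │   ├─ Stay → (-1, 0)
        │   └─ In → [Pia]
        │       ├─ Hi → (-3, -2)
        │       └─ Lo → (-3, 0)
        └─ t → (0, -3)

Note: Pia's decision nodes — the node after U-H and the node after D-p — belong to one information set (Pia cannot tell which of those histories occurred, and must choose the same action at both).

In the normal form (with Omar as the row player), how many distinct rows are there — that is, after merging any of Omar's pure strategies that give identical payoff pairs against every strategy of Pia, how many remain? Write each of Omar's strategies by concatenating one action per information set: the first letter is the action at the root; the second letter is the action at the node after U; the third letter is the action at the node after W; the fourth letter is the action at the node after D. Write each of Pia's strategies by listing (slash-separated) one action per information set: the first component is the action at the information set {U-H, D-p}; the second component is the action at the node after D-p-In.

6

Omar has 24 pure strategies: UTEp, UTEt, UTNp, UTNt, UHEp, UHEt, UHNp, UHNt, WTEp, WTEt, WTNp, WTNt, WHEp, WHEt, WHNp, WHNt, DTEp, DTEt, DTNp, DTNt, DHEp, DHEt, DHNp, DHNt. Columns: Stay/Hi, Stay/Lo, In/Hi, In/Lo.
{UTEp, UTEt, UTNp, UTNt} → row (-1,5) (-1,5) (-1,5) (-1,5)
{UHEp, UHEt, UHNp, UHNt} → row (1,0) (1,0) (4,0) (4,0)
{WTEp, WTEt, WHEp, WHEt} → row (-2,3) (-2,3) (-2,3) (-2,3)
{WTNp, WTNt, WHNp, WHNt} → row (5,-3) (5,-3) (5,-3) (5,-3)
{DTEp, DTNp, DHEp, DHNp} → row (-1,0) (-1,0) (-3,-2) (-3,0)
{DTEt, DTNt, DHEt, DHNt} → row (0,-3) (0,-3) (0,-3) (0,-3)
That's 6 distinct rows out of 24 strategies.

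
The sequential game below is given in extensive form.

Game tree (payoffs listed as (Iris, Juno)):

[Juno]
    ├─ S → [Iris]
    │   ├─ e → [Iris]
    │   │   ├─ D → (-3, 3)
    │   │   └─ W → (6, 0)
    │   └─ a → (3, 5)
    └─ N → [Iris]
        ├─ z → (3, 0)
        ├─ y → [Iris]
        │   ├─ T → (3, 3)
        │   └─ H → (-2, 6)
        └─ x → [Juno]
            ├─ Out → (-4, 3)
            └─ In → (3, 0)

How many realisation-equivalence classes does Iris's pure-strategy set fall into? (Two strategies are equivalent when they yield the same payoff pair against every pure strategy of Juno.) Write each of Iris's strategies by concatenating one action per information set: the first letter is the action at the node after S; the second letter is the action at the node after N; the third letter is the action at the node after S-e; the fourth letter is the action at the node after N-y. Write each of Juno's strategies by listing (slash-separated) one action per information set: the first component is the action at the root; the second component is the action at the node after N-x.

12

Iris has 24 pure strategies: ezDT, ezDH, ezWT, ezWH, eyDT, eyDH, eyWT, eyWH, exDT, exDH, exWT, exWH, azDT, azDH, azWT, azWH, ayDT, ayDH, ayWT, ayWH, axDT, axDH, axWT, axWH. Columns: S/Out, S/In, N/Out, N/In.
{ezDT, ezDH} → row (-3,3) (-3,3) (3,0) (3,0)
{ezWT, ezWH} → row (6,0) (6,0) (3,0) (3,0)
{eyDT} → row (-3,3) (-3,3) (3,3) (3,3)
{eyDH} → row (-3,3) (-3,3) (-2,6) (-2,6)
{eyWT} → row (6,0) (6,0) (3,3) (3,3)
{eyWH} → row (6,0) (6,0) (-2,6) (-2,6)
{exDT, exDH} → row (-3,3) (-3,3) (-4,3) (3,0)
{exWT, exWH} → row (6,0) (6,0) (-4,3) (3,0)
{azDT, azDH, azWT, azWH} → row (3,5) (3,5) (3,0) (3,0)
{ayDT, ayWT} → row (3,5) (3,5) (3,3) (3,3)
{ayDH, ayWH} → row (3,5) (3,5) (-2,6) (-2,6)
{axDT, axDH, axWT, axWH} → row (3,5) (3,5) (-4,3) (3,0)
That's 12 distinct rows out of 24 strategies.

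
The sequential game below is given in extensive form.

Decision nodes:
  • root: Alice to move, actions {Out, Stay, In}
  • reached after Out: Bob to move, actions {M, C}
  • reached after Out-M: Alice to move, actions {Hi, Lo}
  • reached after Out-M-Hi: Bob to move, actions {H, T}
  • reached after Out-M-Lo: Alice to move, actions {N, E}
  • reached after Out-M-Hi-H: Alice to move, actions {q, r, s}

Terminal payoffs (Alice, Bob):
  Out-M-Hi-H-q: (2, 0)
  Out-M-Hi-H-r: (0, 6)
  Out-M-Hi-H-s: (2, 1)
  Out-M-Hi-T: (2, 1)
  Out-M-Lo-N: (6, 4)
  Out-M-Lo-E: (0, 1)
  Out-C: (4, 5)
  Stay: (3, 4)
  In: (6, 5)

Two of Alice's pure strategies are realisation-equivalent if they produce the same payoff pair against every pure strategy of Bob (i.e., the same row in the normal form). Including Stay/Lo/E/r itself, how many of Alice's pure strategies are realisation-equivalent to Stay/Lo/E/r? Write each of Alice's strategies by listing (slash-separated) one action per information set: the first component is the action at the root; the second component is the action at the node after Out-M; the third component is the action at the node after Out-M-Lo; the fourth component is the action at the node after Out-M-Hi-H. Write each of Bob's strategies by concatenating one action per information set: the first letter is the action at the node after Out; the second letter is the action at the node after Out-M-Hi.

Row for Stay/Lo/E/r (columns MH, MT, CH, CT): (3,4) (3,4) (3,4) (3,4).
Under Stay/Lo/E/r, Alice's choice at the node after Out-M and at the node after Out-M-Lo and at the node after Out-M-Hi-H can never be reached regardless of what Bob does, so varying those choices leaves every outcome unchanged.
Holding the reachable choices fixed and varying the unreachable ones freely already gives 2 × 2 × 3 = 12 equivalent strategies.
No other strategy reproduces this row, so those 12 are the full class: Stay/Hi/N/q, Stay/Hi/N/r, Stay/Hi/N/s, Stay/Hi/E/q, Stay/Hi/E/r, Stay/Hi/E/s, Stay/Lo/N/q, Stay/Lo/N/r, Stay/Lo/N/s, Stay/Lo/E/q, Stay/Lo/E/r, Stay/Lo/E/s.

12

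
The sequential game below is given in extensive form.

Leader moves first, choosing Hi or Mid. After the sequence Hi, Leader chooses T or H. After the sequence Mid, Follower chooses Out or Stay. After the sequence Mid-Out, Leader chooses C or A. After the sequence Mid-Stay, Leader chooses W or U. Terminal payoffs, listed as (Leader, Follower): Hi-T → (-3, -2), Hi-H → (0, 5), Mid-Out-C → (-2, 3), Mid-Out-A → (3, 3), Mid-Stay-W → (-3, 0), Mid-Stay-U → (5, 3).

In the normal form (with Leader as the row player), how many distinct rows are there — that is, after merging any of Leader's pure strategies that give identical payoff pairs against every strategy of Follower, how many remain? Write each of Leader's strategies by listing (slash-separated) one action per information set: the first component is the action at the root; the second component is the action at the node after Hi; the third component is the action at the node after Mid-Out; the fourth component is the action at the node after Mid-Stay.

6

Leader has 16 pure strategies: Hi/T/C/W, Hi/T/C/U, Hi/T/A/W, Hi/T/A/U, Hi/H/C/W, Hi/H/C/U, Hi/H/A/W, Hi/H/A/U, Mid/T/C/W, Mid/T/C/U, Mid/T/A/W, Mid/T/A/U, Mid/H/C/W, Mid/H/C/U, Mid/H/A/W, Mid/H/A/U. Columns: Out, Stay.
{Hi/T/C/W, Hi/T/C/U, Hi/T/A/W, Hi/T/A/U} → row (-3,-2) (-3,-2)
{Hi/H/C/W, Hi/H/C/U, Hi/H/A/W, Hi/H/A/U} → row (0,5) (0,5)
{Mid/T/C/W, Mid/H/C/W} → row (-2,3) (-3,0)
{Mid/T/C/U, Mid/H/C/U} → row (-2,3) (5,3)
{Mid/T/A/W, Mid/H/A/W} → row (3,3) (-3,0)
{Mid/T/A/U, Mid/H/A/U} → row (3,3) (5,3)
That's 6 distinct rows out of 16 strategies.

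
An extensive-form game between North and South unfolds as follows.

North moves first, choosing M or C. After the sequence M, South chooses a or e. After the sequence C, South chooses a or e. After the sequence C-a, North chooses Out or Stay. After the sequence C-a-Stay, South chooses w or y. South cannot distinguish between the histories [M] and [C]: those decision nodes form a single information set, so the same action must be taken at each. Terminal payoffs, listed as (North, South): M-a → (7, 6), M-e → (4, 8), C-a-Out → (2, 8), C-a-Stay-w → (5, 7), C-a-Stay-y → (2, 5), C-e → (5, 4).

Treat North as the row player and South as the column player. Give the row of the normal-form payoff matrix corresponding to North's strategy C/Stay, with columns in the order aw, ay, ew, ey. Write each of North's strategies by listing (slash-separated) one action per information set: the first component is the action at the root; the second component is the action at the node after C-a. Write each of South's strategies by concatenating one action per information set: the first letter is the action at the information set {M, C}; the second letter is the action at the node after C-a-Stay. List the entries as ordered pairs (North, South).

vs aw: North plays C → South plays a at [C] → North plays Stay at [C-a] → South plays w at [C-a-Stay] → (5, 7)
vs ay: North plays C → South plays a at [C] → North plays Stay at [C-a] → South plays y at [C-a-Stay] → (2, 5)
vs ew: North plays C → South plays e at [C] → (5, 4)
vs ey: North plays C → South plays e at [C] → (5, 4)

(5,7) (2,5) (5,4) (5,4)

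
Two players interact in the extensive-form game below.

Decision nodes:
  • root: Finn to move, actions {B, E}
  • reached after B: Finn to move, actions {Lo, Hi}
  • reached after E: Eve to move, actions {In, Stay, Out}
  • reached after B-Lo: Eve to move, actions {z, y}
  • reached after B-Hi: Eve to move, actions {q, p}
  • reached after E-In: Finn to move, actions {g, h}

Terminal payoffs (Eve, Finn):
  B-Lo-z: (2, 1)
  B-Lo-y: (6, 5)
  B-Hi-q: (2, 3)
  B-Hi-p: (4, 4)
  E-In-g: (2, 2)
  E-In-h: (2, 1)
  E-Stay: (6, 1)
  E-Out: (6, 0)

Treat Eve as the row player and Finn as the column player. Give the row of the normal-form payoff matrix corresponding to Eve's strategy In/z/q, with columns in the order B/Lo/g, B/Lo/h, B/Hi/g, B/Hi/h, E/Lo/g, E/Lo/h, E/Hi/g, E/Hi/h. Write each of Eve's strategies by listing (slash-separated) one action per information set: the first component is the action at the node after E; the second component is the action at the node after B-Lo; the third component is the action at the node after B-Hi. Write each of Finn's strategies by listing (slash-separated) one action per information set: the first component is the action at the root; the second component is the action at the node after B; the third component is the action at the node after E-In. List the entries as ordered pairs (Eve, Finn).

(2,1) (2,1) (2,3) (2,3) (2,2) (2,1) (2,2) (2,1)

vs B/Lo/g: Finn plays B → Finn plays Lo at [B] → Eve plays z at [B-Lo] → (2, 1)
vs B/Lo/h: Finn plays B → Finn plays Lo at [B] → Eve plays z at [B-Lo] → (2, 1)
vs B/Hi/g: Finn plays B → Finn plays Hi at [B] → Eve plays q at [B-Hi] → (2, 3)
vs B/Hi/h: Finn plays B → Finn plays Hi at [B] → Eve plays q at [B-Hi] → (2, 3)
vs E/Lo/g: Finn plays E → Eve plays In at [E] → Finn plays g at [E-In] → (2, 2)
vs E/Lo/h: Finn plays E → Eve plays In at [E] → Finn plays h at [E-In] → (2, 1)
vs E/Hi/g: Finn plays E → Eve plays In at [E] → Finn plays g at [E-In] → (2, 2)
vs E/Hi/h: Finn plays E → Eve plays In at [E] → Finn plays h at [E-In] → (2, 1)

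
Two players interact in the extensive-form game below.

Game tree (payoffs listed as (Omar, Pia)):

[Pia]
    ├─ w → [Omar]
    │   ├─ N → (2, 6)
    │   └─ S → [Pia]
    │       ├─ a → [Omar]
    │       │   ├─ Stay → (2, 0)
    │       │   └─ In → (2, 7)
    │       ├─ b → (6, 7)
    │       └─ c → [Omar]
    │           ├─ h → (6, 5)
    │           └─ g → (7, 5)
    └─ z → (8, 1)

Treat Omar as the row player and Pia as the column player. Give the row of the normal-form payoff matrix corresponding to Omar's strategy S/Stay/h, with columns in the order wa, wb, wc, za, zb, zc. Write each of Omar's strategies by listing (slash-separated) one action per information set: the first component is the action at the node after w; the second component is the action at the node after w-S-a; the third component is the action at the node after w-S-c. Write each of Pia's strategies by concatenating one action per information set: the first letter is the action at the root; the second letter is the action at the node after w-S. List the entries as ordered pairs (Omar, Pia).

vs wa: Pia plays w → Omar plays S at [w] → Pia plays a at [w-S] → Omar plays Stay at [w-S-a] → (2, 0)
vs wb: Pia plays w → Omar plays S at [w] → Pia plays b at [w-S] → (6, 7)
vs wc: Pia plays w → Omar plays S at [w] → Pia plays c at [w-S] → Omar plays h at [w-S-c] → (6, 5)
vs za: Pia plays z → (8, 1)
vs zb: Pia plays z → (8, 1)
vs zc: Pia plays z → (8, 1)

(2,0) (6,7) (6,5) (8,1) (8,1) (8,1)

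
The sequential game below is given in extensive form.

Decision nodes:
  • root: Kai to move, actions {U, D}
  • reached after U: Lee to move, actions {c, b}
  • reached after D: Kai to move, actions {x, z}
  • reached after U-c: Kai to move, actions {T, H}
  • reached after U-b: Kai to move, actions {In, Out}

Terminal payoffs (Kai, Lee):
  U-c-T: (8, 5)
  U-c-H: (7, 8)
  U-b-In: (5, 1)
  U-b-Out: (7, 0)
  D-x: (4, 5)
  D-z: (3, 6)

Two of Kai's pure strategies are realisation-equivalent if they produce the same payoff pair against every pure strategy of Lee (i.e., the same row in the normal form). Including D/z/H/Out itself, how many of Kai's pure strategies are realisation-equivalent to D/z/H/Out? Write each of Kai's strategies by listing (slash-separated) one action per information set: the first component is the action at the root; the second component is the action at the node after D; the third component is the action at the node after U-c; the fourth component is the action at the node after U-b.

4

Row for D/z/H/Out (columns c, b): (3,6) (3,6).
Under D/z/H/Out, Kai's choice at the node after U-c and at the node after U-b can never be reached regardless of what Lee does, so varying those choices leaves every outcome unchanged.
Holding the reachable choices fixed and varying the unreachable ones freely already gives 2 × 2 = 4 equivalent strategies.
No other strategy reproduces this row, so those 4 are the full class: D/z/T/In, D/z/T/Out, D/z/H/In, D/z/H/Out.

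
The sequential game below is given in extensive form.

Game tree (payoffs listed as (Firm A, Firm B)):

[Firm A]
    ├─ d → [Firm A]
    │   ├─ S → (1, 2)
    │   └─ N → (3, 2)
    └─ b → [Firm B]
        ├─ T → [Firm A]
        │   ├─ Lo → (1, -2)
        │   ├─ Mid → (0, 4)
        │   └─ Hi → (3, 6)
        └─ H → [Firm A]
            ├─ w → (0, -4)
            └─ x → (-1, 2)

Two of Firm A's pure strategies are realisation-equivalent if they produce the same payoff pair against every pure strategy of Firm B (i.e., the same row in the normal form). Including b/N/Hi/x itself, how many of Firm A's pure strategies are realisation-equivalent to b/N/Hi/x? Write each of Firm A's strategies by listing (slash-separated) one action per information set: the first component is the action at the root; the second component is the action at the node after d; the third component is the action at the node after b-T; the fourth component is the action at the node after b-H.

2

Row for b/N/Hi/x (columns T, H): (3,6) (-1,2).
Under b/N/Hi/x, Firm A's choice at the node after d can never be reached regardless of what Firm B does, so varying those choices leaves every outcome unchanged.
Holding the reachable choices fixed and varying the unreachable one freely already gives 2 equivalent strategies.
No other strategy reproduces this row, so those 2 are the full class: b/S/Hi/x, b/N/Hi/x.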